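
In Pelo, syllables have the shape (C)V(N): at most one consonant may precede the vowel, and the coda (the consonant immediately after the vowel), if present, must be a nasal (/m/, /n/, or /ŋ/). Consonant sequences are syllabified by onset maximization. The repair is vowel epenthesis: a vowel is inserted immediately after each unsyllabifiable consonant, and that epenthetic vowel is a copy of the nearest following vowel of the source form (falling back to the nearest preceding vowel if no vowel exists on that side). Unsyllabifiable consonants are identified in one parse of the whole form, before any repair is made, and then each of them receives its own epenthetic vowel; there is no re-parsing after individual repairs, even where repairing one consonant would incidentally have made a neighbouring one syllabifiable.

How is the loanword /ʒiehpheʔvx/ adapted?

ʒiehepeheʔevexe

Under (C)V(N), the unsyllabifiable consonants are /h/, /p/, /ʔ/, /v/, /x/ (only a nasal (/m/, /n/, or /ŋ/) is licensed in coda position; onsets are limited to one consonant).
Inserting the epenthetic vowel yields /h/ → /he/, /p/ → /pe/, /ʔ/ → /ʔe/, /v/ → /ve/, /x/ → /xe/.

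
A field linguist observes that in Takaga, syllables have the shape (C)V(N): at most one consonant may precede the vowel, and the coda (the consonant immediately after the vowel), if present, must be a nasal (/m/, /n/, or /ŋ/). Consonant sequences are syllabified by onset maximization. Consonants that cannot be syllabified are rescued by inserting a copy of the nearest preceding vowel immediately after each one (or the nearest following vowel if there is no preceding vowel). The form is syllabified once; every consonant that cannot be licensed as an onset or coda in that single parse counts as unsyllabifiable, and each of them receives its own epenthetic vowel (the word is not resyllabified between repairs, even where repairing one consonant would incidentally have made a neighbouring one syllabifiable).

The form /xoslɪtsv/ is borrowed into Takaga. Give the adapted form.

The consonants /s/, /t/, /s/, /v/ cannot be parsed into a legal (C)V(N) syllable (only a nasal (/m/, /n/, or /ŋ/) is licensed in coda position; onsets are limited to one consonant).
Inserting the epenthetic vowel yields /s/ → /so/, /t/ → /tɪ/, /s/ → /sɪ/, /v/ → /vɪ/.

xosolɪtɪsɪvɪ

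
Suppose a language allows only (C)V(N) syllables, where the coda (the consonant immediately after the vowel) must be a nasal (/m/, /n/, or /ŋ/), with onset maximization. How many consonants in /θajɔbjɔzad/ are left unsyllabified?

The consonants /b/, /d/ cannot be parsed into a legal (C)V(N) syllable (only a nasal (/m/, /n/, or /ŋ/) is licensed in coda position; onsets are limited to one consonant).

2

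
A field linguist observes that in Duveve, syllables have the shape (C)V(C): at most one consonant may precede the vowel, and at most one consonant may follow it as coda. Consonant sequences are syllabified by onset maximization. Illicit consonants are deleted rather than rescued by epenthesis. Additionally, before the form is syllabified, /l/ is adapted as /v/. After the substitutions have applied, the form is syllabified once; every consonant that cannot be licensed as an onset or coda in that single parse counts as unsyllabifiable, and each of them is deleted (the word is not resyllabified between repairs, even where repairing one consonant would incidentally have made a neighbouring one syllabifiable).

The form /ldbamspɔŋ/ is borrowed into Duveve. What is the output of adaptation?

Substitution: /l/ → /v/, giving /vdbamspɔŋ/.
Under (C)V(C), the unsyllabifiable consonants are /v/, /d/, /s/ (at most one coda consonant is licensed; onsets are limited to one consonant).
Deletion applies to /v/, /d/, /s/.

bampɔŋ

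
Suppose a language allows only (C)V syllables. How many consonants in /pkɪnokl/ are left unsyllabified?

Under (C)V, the unsyllabifiable consonants are /p/, /k/, /l/ (no codas are permitted; onsets are limited to one consonant).

3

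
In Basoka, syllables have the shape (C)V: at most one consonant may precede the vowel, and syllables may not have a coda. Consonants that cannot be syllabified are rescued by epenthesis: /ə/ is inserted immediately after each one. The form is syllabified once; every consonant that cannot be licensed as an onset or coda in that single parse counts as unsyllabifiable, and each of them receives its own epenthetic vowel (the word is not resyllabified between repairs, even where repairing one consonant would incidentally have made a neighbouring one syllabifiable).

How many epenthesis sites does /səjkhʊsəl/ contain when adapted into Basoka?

The unsyllabifiable consonants are /j/, /k/, /l/; each receives one epenthetic vowel.

3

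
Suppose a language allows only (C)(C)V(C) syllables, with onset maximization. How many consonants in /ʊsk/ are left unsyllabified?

Under (C)(C)V(C), the unsyllabifiable consonants are /k/ (at most one coda consonant is licensed; onsets may contain at most 2 consonants).

1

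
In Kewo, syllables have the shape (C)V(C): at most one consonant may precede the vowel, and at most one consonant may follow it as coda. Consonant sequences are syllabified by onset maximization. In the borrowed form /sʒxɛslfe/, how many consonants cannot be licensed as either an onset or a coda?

3

The consonants /s/, /ʒ/, /l/ cannot be parsed into a legal (C)V(C) syllable (at most one coda consonant is licensed; onsets are limited to one consonant).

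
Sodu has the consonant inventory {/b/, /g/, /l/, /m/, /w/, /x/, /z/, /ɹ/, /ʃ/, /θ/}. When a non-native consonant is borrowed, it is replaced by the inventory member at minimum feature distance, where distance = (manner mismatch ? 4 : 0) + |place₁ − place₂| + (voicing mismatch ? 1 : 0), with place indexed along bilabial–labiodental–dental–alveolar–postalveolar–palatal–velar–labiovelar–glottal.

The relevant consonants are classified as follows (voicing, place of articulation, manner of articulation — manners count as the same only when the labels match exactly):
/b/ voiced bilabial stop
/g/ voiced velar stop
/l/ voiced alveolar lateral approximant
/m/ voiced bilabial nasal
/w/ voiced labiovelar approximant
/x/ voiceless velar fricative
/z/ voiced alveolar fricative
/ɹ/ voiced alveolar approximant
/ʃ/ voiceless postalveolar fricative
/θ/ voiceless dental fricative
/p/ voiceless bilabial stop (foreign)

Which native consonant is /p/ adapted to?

/b/ is closest: same manner (stop), place distance 0 (bilabial→bilabial), voicing differs (+1); total 1. Next closest is /m/ at distance 5.

b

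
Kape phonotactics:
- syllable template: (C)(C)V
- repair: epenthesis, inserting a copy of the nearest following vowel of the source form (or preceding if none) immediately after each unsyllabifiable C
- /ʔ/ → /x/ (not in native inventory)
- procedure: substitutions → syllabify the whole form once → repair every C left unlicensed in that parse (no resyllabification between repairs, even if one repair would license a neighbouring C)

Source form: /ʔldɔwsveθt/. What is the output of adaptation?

Substitution: /ʔ/ → /x/, giving /xldɔwsveθt/.
The consonants /x/, /w/, /θ/, /t/ cannot be parsed into a legal (C)(C)V syllable (no codas are permitted; onsets may contain at most 2 consonants).
Epenthesis after each stranded consonant: /x/ → /xɔ/, /w/ → /we/, /θ/ → /θe/, /t/ → /te/.

xɔldɔwesveθete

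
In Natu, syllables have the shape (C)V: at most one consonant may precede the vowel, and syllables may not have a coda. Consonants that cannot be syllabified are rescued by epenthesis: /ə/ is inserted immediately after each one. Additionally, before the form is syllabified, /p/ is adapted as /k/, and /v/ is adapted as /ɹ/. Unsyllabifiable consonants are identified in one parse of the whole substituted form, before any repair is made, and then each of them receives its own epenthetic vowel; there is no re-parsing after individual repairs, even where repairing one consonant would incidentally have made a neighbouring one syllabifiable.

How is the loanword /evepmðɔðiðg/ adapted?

eɹekəməðɔðiðəgə

Substitution: /v/ → /ɹ/, /p/ → /k/, giving /eɹekmðɔðiðg/.
The consonants /k/, /m/, /ð/, /g/ cannot be parsed into a legal (C)V syllable (no codas are permitted; onsets are limited to one consonant).
Epenthesis after each stranded consonant: /k/ → /kə/, /m/ → /mə/, /ð/ → /ðə/, /g/ → /gə/.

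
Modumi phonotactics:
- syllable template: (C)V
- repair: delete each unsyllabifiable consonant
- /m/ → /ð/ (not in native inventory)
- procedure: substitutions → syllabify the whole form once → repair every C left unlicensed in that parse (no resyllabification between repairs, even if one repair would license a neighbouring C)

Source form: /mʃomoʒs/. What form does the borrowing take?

Substitution: /m/ → /ð/, giving /ðʃoðoʒs/.
The consonants /ð/, /ʒ/, /s/ cannot be parsed into a legal (C)V syllable (no codas are permitted; onsets are limited to one consonant).
Deletion applies to /ð/, /ʒ/, /s/.

ʃoðo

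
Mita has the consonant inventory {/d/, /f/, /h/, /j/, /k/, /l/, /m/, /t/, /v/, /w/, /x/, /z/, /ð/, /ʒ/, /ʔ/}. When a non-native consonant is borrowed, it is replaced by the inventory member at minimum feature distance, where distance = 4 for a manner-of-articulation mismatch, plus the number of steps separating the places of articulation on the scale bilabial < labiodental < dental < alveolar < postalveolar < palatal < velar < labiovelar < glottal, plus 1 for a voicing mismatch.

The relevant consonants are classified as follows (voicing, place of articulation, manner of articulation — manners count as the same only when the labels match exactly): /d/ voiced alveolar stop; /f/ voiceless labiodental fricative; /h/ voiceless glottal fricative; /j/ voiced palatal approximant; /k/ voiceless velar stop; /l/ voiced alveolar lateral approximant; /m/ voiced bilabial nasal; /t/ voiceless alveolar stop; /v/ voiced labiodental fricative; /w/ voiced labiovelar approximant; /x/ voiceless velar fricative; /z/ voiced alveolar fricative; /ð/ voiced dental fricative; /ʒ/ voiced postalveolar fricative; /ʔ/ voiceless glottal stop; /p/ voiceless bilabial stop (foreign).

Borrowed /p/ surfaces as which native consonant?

/t/ is closest: same manner (stop), place distance 3 (bilabial→alveolar), same voicing; total 3. Next closest is /d/ at distance 4.

t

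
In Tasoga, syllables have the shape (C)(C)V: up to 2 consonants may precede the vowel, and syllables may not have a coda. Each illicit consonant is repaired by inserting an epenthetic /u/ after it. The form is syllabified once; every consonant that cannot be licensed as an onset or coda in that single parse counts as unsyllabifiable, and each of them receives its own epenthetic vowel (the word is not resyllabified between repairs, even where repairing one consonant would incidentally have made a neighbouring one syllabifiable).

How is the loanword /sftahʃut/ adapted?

Syllabifying with onset maximization leaves /s/, /t/ stranded (no codas are permitted; onsets may contain at most 2 consonants).
Inserting the epenthetic vowel yields /s/ → /su/, /t/ → /tu/.

suftahʃutu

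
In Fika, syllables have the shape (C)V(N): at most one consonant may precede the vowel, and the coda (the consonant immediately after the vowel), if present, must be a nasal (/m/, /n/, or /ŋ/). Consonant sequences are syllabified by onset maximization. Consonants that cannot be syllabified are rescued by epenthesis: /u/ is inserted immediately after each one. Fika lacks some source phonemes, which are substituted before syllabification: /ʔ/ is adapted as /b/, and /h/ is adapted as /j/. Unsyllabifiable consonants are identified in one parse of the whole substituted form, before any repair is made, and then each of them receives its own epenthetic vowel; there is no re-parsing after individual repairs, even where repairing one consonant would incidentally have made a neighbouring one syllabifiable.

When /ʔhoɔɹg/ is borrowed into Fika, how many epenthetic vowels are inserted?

3

After substitution the input is /bjoɔɹg/.
The unsyllabifiable consonants are /b/, /ɹ/, /g/; each receives one epenthetic vowel.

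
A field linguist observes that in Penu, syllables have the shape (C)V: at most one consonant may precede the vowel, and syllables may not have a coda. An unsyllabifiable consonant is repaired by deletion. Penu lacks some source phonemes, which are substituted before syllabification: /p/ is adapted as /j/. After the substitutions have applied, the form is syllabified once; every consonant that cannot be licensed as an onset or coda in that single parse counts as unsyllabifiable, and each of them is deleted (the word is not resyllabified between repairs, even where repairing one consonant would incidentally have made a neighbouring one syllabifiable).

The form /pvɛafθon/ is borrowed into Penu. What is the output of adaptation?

vɛaθo

Substitution: /p/ → /j/, giving /jvɛafθon/.
The consonants /j/, /f/, /n/ cannot be parsed into a legal (C)V syllable (no codas are permitted; onsets are limited to one consonant).
Deletion applies to /j/, /f/, /n/.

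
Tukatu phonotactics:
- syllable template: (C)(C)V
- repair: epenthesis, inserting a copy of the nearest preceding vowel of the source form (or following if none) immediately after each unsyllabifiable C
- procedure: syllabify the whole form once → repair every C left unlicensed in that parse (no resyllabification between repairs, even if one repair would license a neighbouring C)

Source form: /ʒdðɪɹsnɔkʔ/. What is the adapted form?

ʒɪdðɪɹɪsnɔkɔʔɔ

Syllabifying with onset maximization leaves /ʒ/, /ɹ/, /k/, /ʔ/ stranded (no codas are permitted; onsets may contain at most 2 consonants).
Inserting the epenthetic vowel yields /ʒ/ → /ʒɪ/, /ɹ/ → /ɹɪ/, /k/ → /kɔ/, /ʔ/ → /ʔɔ/.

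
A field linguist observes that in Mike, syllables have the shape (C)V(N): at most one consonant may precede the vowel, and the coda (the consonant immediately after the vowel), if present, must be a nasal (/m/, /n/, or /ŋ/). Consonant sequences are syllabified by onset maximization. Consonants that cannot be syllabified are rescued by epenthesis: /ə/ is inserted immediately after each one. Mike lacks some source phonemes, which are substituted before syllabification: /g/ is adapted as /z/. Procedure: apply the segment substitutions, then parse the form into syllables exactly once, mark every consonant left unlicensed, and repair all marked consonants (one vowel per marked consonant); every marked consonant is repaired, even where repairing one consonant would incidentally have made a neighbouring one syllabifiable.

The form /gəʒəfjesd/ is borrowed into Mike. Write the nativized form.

zəʒəfəjesədə

Substitution: /g/ → /z/, giving /zəʒəfjesd/.
Under (C)V(N), the unsyllabifiable consonants are /f/, /s/, /d/ (only a nasal (/m/, /n/, or /ŋ/) is licensed in coda position; onsets are limited to one consonant).
Epenthesis after each stranded consonant: /f/ → /fə/, /s/ → /sə/, /d/ → /də/.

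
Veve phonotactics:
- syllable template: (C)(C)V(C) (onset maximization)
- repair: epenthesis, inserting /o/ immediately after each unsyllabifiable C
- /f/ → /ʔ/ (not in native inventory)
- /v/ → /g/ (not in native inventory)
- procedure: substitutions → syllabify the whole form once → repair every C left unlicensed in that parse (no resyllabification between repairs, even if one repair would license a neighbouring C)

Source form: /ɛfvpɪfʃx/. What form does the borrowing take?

Substitution: /f/ → /ʔ/, /v/ → /g/, giving /ɛʔgpɪʔʃx/.
Syllabifying with onset maximization leaves /ʃ/, /x/ stranded (at most one coda consonant is licensed; onsets may contain at most 2 consonants).
Each unlicensed consonant becomes the onset of a new syllable: /ʃ/ → /ʃo/, /x/ → /xo/.

ɛʔgpɪʔʃoxo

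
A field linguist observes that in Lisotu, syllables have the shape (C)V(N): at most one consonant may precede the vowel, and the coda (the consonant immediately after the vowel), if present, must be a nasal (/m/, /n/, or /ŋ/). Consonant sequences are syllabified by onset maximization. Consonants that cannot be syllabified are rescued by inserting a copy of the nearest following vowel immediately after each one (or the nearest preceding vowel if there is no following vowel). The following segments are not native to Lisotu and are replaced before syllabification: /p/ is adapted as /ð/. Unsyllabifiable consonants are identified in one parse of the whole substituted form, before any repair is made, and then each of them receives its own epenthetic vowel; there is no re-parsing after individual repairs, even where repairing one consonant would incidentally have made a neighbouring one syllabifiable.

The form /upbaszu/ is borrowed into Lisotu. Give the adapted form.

uðabasuzu

Substitution: /p/ → /ð/, giving /uðbaszu/.
Syllabifying with onset maximization leaves /ð/, /s/ stranded (only a nasal (/m/, /n/, or /ŋ/) is licensed in coda position; onsets are limited to one consonant).
Each unlicensed consonant becomes the onset of a new syllable: /ð/ → /ða/, /s/ → /su/.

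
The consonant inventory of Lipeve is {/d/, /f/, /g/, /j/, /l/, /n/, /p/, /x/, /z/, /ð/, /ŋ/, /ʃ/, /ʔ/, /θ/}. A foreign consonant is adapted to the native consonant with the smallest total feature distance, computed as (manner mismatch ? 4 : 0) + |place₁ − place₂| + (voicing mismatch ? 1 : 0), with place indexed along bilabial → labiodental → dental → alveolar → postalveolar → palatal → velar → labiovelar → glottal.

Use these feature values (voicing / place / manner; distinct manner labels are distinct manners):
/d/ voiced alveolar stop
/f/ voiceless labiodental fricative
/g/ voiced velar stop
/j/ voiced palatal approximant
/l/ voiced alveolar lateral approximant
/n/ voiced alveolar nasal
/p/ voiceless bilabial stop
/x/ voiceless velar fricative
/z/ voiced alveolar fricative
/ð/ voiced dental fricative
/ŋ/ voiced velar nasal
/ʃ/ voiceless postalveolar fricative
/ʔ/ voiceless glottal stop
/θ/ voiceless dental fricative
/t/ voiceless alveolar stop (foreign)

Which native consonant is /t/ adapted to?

/d/ is closest: same manner (stop), place distance 0 (alveolar→alveolar), voicing differs (+1); total 1. Next closest is /p/ at distance 3.

d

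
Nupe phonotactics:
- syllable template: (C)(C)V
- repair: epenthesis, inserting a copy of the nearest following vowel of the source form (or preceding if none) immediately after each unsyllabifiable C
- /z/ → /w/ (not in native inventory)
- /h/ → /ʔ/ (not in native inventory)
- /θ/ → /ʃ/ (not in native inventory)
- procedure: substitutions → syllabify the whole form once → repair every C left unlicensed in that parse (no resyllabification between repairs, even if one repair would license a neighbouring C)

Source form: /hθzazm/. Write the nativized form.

Substitution: /h/ → /ʔ/, /θ/ → /ʃ/, /z/ → /w/, giving /ʔʃwawm/.
The consonants /ʔ/, /w/, /m/ cannot be parsed into a legal (C)(C)V syllable (no codas are permitted; onsets may contain at most 2 consonants).
Inserting the epenthetic vowel yields /ʔ/ → /ʔa/, /w/ → /wa/, /m/ → /ma/.

ʔaʃwawama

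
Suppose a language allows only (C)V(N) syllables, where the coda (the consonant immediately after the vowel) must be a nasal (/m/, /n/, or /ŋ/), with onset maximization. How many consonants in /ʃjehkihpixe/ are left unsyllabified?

Syllabifying with onset maximization leaves /ʃ/, /h/, /h/ stranded (only a nasal (/m/, /n/, or /ŋ/) is licensed in coda position; onsets are limited to one consonant).

3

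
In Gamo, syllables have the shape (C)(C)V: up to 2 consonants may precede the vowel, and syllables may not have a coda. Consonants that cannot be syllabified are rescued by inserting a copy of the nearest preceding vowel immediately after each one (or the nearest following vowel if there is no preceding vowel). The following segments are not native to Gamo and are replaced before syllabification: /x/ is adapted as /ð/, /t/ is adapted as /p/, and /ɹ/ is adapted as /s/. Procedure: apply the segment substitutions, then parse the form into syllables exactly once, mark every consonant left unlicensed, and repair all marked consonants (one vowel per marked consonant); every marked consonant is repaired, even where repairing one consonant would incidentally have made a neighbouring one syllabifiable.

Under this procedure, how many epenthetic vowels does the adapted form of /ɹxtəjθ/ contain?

3

After substitution the input is /sðpəjθ/.
The unsyllabifiable consonants are /s/, /j/, /θ/; each receives one epenthetic vowel.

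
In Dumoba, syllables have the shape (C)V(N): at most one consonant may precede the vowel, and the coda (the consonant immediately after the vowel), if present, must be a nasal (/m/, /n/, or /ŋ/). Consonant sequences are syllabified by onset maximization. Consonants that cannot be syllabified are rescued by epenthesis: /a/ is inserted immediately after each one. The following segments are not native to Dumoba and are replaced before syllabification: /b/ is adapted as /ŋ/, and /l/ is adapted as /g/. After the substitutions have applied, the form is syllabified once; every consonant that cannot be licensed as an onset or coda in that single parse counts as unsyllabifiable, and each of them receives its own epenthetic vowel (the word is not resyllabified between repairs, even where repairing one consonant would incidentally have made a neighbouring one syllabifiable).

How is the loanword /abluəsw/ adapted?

aŋguəsawa

Substitution: /b/ → /ŋ/, /l/ → /g/, giving /aŋguəsw/.
The consonants /s/, /w/ cannot be parsed into a legal (C)V(N) syllable (only a nasal (/m/, /n/, or /ŋ/) is licensed in coda position; onsets are limited to one consonant).
Each unlicensed consonant becomes the onset of a new syllable: /s/ → /sa/, /w/ → /wa/.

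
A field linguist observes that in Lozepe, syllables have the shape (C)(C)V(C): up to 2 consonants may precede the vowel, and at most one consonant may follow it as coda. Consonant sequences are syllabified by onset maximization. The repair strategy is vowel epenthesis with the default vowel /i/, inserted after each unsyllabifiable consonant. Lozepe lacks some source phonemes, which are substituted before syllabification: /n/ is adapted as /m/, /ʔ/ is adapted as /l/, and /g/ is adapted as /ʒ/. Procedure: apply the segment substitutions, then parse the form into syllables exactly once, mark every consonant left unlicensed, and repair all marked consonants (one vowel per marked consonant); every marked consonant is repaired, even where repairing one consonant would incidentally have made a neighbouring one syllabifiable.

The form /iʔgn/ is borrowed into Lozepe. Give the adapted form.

Substitution: /ʔ/ → /l/, /g/ → /ʒ/, /n/ → /m/, giving /ilʒm/.
Under (C)(C)V(C), the unsyllabifiable consonants are /ʒ/, /m/ (at most one coda consonant is licensed; onsets may contain at most 2 consonants).
Each unlicensed consonant becomes the onset of a new syllable: /ʒ/ → /ʒi/, /m/ → /mi/.

ilʒimi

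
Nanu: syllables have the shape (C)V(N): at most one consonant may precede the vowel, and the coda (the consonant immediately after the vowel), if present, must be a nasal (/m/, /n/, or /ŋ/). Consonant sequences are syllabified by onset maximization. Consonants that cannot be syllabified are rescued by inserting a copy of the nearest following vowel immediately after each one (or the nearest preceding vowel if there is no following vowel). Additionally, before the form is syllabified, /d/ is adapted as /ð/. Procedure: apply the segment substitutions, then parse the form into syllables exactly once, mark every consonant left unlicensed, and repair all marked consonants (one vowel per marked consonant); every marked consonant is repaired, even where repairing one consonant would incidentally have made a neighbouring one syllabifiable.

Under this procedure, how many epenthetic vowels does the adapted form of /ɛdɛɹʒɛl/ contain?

After substitution the input is /ɛðɛɹʒɛl/.
The unsyllabifiable consonants are /ɹ/, /l/; each receives one epenthetic vowel.

2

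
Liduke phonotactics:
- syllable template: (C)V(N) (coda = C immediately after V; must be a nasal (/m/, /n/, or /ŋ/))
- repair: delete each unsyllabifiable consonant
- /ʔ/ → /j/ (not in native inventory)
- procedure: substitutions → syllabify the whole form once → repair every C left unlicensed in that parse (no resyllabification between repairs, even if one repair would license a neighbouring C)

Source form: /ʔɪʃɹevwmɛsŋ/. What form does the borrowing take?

jɪɹemɛ

Substitution: /ʔ/ → /j/, giving /jɪʃɹevwmɛsŋ/.
Under (C)V(N), the unsyllabifiable consonants are /ʃ/, /v/, /w/, /s/, /ŋ/ (only a nasal (/m/, /n/, or /ŋ/) is licensed in coda position; onsets are limited to one consonant).
Deleting the stranded consonants removes /ʃ/, /v/, /w/, /s/, /ŋ/.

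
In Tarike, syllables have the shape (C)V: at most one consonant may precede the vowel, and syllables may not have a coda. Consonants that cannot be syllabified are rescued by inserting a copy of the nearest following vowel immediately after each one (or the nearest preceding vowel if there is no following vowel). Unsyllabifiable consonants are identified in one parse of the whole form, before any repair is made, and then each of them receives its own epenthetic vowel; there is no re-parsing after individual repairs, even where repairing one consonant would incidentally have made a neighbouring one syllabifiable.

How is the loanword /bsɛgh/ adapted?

bɛsɛgɛhɛ

Syllabifying with onset maximization leaves /b/, /g/, /h/ stranded (no codas are permitted; onsets are limited to one consonant).
Epenthesis after each stranded consonant: /b/ → /bɛ/, /g/ → /gɛ/, /h/ → /hɛ/.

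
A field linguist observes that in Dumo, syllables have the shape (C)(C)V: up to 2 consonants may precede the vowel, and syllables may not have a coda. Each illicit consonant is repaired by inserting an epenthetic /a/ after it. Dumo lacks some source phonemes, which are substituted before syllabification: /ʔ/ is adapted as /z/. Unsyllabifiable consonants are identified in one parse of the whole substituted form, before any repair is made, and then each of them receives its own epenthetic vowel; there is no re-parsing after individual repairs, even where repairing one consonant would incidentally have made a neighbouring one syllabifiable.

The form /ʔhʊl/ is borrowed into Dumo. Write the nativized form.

Substitution: /ʔ/ → /z/, giving /zhʊl/.
Syllabifying with onset maximization leaves /l/ stranded (no codas are permitted; onsets may contain at most 2 consonants).
Each unlicensed consonant becomes the onset of a new syllable: /l/ → /la/.

zhʊla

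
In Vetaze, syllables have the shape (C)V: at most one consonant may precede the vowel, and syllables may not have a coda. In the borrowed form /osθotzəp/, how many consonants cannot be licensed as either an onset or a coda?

The consonants /s/, /t/, /p/ cannot be parsed into a legal (C)V syllable (no codas are permitted; onsets are limited to one consonant).

3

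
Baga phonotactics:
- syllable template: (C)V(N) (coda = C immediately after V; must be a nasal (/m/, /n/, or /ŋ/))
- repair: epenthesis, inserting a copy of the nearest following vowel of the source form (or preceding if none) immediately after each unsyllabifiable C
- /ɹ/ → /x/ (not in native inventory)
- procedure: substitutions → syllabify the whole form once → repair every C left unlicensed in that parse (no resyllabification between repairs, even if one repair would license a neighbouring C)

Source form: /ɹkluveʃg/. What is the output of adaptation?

Substitution: /ɹ/ → /x/, giving /xkluveʃg/.
The consonants /x/, /k/, /ʃ/, /g/ cannot be parsed into a legal (C)V(N) syllable (only a nasal (/m/, /n/, or /ŋ/) is licensed in coda position; onsets are limited to one consonant).
Inserting the epenthetic vowel yields /x/ → /xu/, /k/ → /ku/, /ʃ/ → /ʃe/, /g/ → /ge/.

xukuluveʃege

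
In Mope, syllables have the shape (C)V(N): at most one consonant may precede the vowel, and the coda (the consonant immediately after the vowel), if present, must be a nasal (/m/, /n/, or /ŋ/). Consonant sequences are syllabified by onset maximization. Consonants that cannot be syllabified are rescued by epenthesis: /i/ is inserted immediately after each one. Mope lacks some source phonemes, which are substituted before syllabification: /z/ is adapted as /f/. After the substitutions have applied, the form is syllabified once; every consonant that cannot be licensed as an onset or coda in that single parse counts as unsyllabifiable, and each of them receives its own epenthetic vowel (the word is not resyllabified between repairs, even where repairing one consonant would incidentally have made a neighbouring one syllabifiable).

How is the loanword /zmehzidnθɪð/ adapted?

Substitution: /z/ → /f/, giving /fmehfidnθɪð/.
Under (C)V(N), the unsyllabifiable consonants are /f/, /h/, /d/, /n/, /ð/ (only a nasal (/m/, /n/, or /ŋ/) is licensed in coda position; onsets are limited to one consonant).
Epenthesis after each stranded consonant: /f/ → /fi/, /h/ → /hi/, /d/ → /di/, /n/ → /ni/, /ð/ → /ði/.

fimehifidiniθɪði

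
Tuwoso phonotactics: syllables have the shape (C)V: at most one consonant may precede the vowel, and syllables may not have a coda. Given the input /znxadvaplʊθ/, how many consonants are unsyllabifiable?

5

The consonants /z/, /n/, /d/, /p/, /θ/ cannot be parsed into a legal (C)V syllable (no codas are permitted; onsets are limited to one consonant).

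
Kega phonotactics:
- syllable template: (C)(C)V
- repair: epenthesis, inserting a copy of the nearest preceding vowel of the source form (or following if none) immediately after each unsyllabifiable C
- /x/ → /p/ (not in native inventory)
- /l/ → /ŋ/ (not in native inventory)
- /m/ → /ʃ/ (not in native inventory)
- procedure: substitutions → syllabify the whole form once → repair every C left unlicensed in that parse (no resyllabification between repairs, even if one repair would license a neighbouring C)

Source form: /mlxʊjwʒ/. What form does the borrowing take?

ʃʊŋpʊjʊwʊʒʊ

Substitution: /m/ → /ʃ/, /l/ → /ŋ/, /x/ → /p/, giving /ʃŋpʊjwʒ/.
Syllabifying with onset maximization leaves /ʃ/, /j/, /w/, /ʒ/ stranded (no codas are permitted; onsets may contain at most 2 consonants).
Each unlicensed consonant becomes the onset of a new syllable: /ʃ/ → /ʃʊ/, /j/ → /jʊ/, /w/ → /wʊ/, /ʒ/ → /ʒʊ/.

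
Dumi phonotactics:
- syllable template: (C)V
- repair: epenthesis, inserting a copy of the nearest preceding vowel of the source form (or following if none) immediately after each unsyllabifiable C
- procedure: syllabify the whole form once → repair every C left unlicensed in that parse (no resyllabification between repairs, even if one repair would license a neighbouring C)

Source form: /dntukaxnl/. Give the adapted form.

dunutukaxanala

Syllabifying with onset maximization leaves /d/, /n/, /x/, /n/, /l/ stranded (no codas are permitted; onsets are limited to one consonant).
Each unlicensed consonant becomes the onset of a new syllable: /d/ → /du/, /n/ → /nu/, /x/ → /xa/, /n/ → /na/, /l/ → /la/.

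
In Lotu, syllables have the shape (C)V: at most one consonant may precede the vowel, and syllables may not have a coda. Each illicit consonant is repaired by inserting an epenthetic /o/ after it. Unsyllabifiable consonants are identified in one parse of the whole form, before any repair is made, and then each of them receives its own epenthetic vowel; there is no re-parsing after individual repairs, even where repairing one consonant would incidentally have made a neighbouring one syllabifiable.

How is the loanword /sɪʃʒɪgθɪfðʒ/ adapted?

sɪʃoʒɪgoθɪfoðoʒo

Under (C)V, the unsyllabifiable consonants are /ʃ/, /g/, /f/, /ð/, /ʒ/ (no codas are permitted; onsets are limited to one consonant).
Epenthesis after each stranded consonant: /ʃ/ → /ʃo/, /g/ → /go/, /f/ → /fo/, /ð/ → /ðo/, /ʒ/ → /ʒo/.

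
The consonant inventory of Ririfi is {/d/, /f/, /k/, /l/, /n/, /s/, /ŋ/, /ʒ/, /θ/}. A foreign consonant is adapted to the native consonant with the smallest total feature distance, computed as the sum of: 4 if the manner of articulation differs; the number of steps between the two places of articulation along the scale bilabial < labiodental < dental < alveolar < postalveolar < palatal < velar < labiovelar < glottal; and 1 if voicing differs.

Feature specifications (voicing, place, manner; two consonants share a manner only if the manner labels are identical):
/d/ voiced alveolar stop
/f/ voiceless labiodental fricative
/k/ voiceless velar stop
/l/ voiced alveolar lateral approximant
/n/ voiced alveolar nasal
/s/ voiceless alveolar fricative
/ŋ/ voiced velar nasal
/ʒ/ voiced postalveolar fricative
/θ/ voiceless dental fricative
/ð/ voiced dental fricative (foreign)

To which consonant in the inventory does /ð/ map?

θ

/θ/ is closest: same manner (fricative), place distance 0 (dental→dental), voicing differs (+1); total 1. Next closest is /f/ at distance 2.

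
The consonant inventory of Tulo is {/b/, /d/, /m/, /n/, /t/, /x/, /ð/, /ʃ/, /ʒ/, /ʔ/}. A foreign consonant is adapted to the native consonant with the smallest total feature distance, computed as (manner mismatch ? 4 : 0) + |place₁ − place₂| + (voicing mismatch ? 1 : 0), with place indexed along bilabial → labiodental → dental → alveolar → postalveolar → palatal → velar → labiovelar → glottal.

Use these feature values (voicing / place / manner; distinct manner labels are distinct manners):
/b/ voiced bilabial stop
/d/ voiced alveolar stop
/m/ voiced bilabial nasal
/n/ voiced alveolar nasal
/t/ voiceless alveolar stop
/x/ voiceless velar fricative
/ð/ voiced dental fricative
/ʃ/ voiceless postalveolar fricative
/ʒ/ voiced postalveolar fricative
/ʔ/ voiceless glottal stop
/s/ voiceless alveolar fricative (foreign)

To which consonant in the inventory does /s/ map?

/ʃ/ is closest: same manner (fricative), place distance 1 (alveolar→postalveolar), same voicing; total 1. Next closest is /ð/ at distance 2.

ʃ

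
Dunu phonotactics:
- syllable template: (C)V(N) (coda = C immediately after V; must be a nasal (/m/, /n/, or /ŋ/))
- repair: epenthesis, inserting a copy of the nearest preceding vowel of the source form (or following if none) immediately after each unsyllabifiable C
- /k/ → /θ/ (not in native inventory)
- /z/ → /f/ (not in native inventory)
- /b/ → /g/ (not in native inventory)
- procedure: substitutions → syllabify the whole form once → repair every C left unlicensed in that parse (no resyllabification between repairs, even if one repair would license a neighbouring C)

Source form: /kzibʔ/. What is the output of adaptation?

Substitution: /k/ → /θ/, /z/ → /f/, /b/ → /g/, giving /θfigʔ/.
Syllabifying with onset maximization leaves /θ/, /g/, /ʔ/ stranded (only a nasal (/m/, /n/, or /ŋ/) is licensed in coda position; onsets are limited to one consonant).
Epenthesis after each stranded consonant: /θ/ → /θi/, /g/ → /gi/, /ʔ/ → /ʔi/.

θifigiʔi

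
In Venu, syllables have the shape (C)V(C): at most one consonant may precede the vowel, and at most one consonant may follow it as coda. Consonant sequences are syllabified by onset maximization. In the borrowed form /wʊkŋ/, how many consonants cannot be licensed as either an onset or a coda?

1

Syllabifying with onset maximization leaves /ŋ/ stranded (at most one coda consonant is licensed; onsets are limited to one consonant).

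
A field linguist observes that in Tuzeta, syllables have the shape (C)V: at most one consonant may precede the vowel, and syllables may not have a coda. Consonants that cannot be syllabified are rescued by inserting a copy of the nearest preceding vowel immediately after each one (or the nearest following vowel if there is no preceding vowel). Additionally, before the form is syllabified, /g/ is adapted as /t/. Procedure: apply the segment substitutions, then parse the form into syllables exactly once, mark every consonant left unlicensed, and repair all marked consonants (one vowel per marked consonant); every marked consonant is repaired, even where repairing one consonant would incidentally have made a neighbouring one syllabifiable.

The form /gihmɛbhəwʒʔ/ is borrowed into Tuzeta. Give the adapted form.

tihimɛbɛhəwəʒəʔə

Substitution: /g/ → /t/, giving /tihmɛbhəwʒʔ/.
Under (C)V, the unsyllabifiable consonants are /h/, /b/, /w/, /ʒ/, /ʔ/ (no codas are permitted; onsets are limited to one consonant).
Each unlicensed consonant becomes the onset of a new syllable: /h/ → /hi/, /b/ → /bɛ/, /w/ → /wə/, /ʒ/ → /ʒə/, /ʔ/ → /ʔə/.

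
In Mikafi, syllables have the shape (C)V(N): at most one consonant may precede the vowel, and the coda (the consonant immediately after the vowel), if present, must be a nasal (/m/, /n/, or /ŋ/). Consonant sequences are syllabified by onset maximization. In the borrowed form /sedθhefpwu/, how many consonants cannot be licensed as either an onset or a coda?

Syllabifying with onset maximization leaves /d/, /θ/, /f/, /p/ stranded (only a nasal (/m/, /n/, or /ŋ/) is licensed in coda position; onsets are limited to one consonant).

4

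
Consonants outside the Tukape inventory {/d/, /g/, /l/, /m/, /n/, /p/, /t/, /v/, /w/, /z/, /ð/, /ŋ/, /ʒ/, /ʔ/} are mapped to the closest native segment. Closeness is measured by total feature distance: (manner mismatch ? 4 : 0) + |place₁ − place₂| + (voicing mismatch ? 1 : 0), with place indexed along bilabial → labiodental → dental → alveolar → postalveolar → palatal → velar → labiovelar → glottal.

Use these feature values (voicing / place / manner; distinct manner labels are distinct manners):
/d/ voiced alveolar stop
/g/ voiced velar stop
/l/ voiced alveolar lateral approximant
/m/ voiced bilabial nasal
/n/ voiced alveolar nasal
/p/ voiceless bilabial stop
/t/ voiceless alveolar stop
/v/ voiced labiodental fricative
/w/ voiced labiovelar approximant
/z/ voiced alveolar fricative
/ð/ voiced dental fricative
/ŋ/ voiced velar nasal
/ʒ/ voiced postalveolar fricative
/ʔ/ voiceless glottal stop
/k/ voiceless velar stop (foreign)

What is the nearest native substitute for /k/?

g

/g/ is closest: same manner (stop), place distance 0 (velar→velar), voicing differs (+1); total 1. Next closest is /ʔ/ at distance 2.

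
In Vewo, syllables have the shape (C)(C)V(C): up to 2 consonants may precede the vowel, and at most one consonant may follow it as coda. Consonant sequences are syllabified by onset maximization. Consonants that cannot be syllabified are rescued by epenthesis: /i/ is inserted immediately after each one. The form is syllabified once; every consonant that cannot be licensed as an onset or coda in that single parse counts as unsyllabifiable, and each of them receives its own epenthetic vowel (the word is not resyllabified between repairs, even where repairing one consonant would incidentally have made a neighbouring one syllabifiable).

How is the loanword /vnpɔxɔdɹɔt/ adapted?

Syllabifying with onset maximization leaves /v/ stranded (at most one coda consonant is licensed; onsets may contain at most 2 consonants).
Each unlicensed consonant becomes the onset of a new syllable: /v/ → /vi/.

vinpɔxɔdɹɔt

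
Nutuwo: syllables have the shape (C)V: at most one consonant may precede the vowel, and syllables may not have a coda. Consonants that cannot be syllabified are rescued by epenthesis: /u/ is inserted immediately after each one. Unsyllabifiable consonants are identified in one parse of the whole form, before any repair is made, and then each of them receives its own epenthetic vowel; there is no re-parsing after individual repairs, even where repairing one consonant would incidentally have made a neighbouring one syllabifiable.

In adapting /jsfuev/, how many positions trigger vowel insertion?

3

The unsyllabifiable consonants are /j/, /s/, /v/; each receives one epenthetic vowel.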